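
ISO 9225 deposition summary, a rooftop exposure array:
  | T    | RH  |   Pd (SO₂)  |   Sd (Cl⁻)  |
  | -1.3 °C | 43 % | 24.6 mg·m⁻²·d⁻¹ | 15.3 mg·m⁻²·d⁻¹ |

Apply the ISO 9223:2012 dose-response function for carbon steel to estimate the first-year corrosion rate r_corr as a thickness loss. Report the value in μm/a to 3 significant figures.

carbon steel: temperature factor f = +0.150·(-11.3) = -1.6950
  sulphur-dioxide contribution → 4.061 μm/a
  chloride contribution → 2.172 μm/a
  ⇒ r_corr(carbon steel) = 6.233 μm/a

r_corr = 6.23 μm/a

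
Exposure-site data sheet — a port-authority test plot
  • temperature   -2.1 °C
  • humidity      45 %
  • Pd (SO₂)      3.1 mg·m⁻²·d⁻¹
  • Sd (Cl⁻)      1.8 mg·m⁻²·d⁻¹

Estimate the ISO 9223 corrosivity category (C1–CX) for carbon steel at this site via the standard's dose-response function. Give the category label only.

C2

carbon steel: f(T) = +0.150·(T−10) [T≤10 °C] = -1.8150
  Pd branch = 1.77·Pd^0.52·e^(0.02·RH+f) = 1.277 μm/a
  Sd branch = 0.102·Sd^0.62·e^(0.033·RH+0.04·T) = 0.5961 μm/a
  r_corr = 1.277 + 0.5961 = 1.873 μm/a
1.87 μm/a falls in (1.3, 25] for carbon steel → category C2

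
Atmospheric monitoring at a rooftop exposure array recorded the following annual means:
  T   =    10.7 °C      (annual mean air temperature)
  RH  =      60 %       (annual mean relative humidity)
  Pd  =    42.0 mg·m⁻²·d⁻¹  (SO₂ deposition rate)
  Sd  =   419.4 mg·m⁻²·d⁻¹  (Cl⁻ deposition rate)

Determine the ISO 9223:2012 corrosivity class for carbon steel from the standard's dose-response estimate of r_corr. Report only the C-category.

carbon steel: f(T) = -0.054·(T−10) [T>10 °C] = -0.0378
  Pd branch = 1.77·Pd^0.52·e^(0.02·RH+f) = 39.52 μm/a
  Sd branch = 0.102·Sd^0.62·e^(0.033·RH+0.04·T) = 47.91 μm/a
  r_corr = 39.52 + 47.91 = 87.43 μm/a
87.4 μm/a falls in (80, 200] for carbon steel → category C5

C5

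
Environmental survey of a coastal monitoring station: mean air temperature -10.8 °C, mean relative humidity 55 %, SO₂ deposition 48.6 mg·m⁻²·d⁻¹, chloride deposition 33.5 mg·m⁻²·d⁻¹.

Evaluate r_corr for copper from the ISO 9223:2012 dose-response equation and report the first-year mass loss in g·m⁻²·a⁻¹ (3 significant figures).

r_corr = 1.25 g·m⁻²·a⁻¹

copper: temperature factor f = +0.126·(-20.8) = -2.6208
  SO₂ term: 0.0053·48.6^0.26·exp(0.059·55-2.6208) = 0.02716
  Sd branch = 0.01025·Sd^0.27·e^(0.036·RH+0.049·T) = 0.1129 μm/a
  sum: 0.02716 + 0.1129 → r_corr = 0.14 μm/a
Convert to mass loss: 0.14 μm/a × 8.96 g/cm³ = 1.255 g·m⁻²·a⁻¹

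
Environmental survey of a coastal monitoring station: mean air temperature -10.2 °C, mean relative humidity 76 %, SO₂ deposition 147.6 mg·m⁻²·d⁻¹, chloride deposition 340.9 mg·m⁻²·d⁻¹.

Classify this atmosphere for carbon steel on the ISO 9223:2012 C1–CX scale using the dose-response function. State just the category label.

C3

carbon steel: T≤10 °C ⇒ hinge +0.150·(-10.2−10) = -3.0300
  Pd branch = 1.77·Pd^0.52·e^(0.02·RH+f) = 5.249 μm/a
  Sd branch = 0.102·Sd^0.62·e^(0.033·RH+0.04·T) = 30.96 μm/a
  sum: 5.249 + 30.96 → r_corr = 36.21 μm/a
36.2 μm/a falls in (25, 50] for carbon steel → category C3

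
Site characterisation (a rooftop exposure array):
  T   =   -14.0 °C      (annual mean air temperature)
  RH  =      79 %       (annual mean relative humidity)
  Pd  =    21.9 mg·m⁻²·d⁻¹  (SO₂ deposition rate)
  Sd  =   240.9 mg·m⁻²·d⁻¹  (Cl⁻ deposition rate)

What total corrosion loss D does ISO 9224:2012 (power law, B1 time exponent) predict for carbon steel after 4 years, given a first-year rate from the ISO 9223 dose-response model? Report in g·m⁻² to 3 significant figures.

D(4) = 403 g·m⁻²

carbon steel: T≤10 °C ⇒ hinge +0.150·(-14.0−10) = -3.6000
  SO₂ term: 1.77·21.9^0.52·exp(0.02·79-3.6000) = 1.169
  Sd branch = 0.102·Sd^0.62·e^(0.033·RH+0.04·T) = 23.68 μm/a
  sum: 1.169 + 23.68 → r_corr = 24.85 μm/a
Power-law: D(4) = r_corr · 4^0.523
  D(4) = 24.85 × 4^0.523 = 24.85 × 2.065 = 51.3 μm
  Mass loss = 51.3 μm × 7.85 g/cm³ = 402.7 g·m⁻²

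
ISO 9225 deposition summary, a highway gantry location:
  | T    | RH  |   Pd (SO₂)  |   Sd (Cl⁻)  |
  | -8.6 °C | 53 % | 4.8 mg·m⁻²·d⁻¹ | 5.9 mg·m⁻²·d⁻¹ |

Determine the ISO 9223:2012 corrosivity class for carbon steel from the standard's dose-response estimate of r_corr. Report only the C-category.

C2

carbon steel: T≤10 °C ⇒ hinge +0.150·(-8.6−10) = -2.7900
  Pd branch = 1.77·Pd^0.52·e^(0.02·RH+f) = 0.7094 μm/a
  Cl⁻ term: 0.102·5.9^0.62·exp(0.033·53+0.04·-8.6) = 1.249
  r_corr = 0.7094 + 1.249 = 1.959 μm/a
ISO 9223 Table 2 (carbon steel): 1.3 < 1.96 ≤ 25 μm/a ⇒ C2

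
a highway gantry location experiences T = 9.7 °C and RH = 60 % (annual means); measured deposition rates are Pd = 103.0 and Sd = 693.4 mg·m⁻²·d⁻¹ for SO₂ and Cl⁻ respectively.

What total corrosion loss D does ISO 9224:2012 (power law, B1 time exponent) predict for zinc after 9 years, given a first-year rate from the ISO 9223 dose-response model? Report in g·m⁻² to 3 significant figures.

D(9) = 180 g·m⁻²

zinc: T≤10 °C ⇒ hinge +0.038·(9.7−10) = -0.0114
  SO₂ term: 0.0129·103.0^0.44·exp(0.046·60-0.0114) = 1.549
  Cl⁻ term: 0.0175·693.4^0.57·exp(0.008·60+0.085·9.7) = 2.685
  r_corr = 1.549 + 2.685 = 4.234 μm/a
ISO 9224: D(t) = r_corr · t^b with b = 0.813 (zinc, B1)
  D(9) = 4.234 × 9^0.813 = 4.234 × 5.968 = 25.26 μm
  Mass loss = 25.26 μm × 7.14 g/cm³ = 180.4 g·m⁻²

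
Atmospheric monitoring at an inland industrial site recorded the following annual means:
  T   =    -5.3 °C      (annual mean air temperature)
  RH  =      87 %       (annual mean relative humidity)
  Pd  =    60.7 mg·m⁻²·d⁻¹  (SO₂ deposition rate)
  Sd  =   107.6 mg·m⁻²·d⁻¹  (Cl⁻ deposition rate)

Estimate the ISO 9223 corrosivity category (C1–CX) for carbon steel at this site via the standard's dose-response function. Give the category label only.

carbon steel: temperature factor f = +0.150·(-15.3) = -2.2950
  sulphur-dioxide contribution → 8.594 μm/a
  chloride contribution → 26.49 μm/a
  ⇒ r_corr(carbon steel) = 35.09 μm/a
Category bounds: 25…50 μm/a bracket r_corr ⇒ C3

C3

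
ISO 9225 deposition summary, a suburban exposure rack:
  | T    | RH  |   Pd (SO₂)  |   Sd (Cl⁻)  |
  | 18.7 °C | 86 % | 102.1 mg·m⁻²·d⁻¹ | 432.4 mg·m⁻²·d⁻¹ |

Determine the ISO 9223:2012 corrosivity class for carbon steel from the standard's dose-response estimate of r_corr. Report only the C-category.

carbon steel: f(T) = -0.054·(T−10) [T>10 °C] = -0.4698
  SO₂ term: 1.77·102.1^0.52·exp(0.02·86-0.4698) = 68.49
  Sd branch = 0.102·Sd^0.62·e^(0.033·RH+0.04·T) = 158.6 μm/a
  r_corr = 68.49 + 158.6 = 227.1 μm/a
227 μm/a falls in (200, 700] for carbon steel → category CX

CX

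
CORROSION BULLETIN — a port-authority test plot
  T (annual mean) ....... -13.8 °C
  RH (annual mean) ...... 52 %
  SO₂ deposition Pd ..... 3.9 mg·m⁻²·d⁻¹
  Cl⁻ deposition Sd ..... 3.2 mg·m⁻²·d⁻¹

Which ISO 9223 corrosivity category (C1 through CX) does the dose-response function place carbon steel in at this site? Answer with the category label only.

carbon steel: temperature factor f = +0.150·(-23.8) = -3.5700
  SO₂ term: 1.77·3.9^0.52·exp(0.02·52-3.5700) = 0.2861
  Sd branch = 0.102·Sd^0.62·e^(0.033·RH+0.04·T) = 0.6719 μm/a
  r_corr = 0.2861 + 0.6719 = 0.958 μm/a
0.958 μm/a falls in (0, 1.3] for carbon steel → category C1

C1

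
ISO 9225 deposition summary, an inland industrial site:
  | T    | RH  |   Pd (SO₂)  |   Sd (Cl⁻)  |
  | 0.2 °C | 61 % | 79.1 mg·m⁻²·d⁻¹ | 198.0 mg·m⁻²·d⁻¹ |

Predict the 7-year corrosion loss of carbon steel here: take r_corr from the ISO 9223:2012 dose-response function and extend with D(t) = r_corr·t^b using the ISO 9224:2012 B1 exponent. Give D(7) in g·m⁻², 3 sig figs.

D(7) = 734 g·m⁻²

carbon steel: temperature factor f = +0.150·(-9.8) = -1.4700
  sulphur-dioxide contribution → 13.38 μm/a
  chloride contribution → 20.43 μm/a
  total first-year rate 33.81 μm/a
Long-term exponent b (ISO 9224 Table 2, B1) = 0.523
  D(7) = 33.81 × 7^0.523 = 33.81 × 2.767 = 93.54 μm
  Mass loss = 93.54 μm × 7.85 g/cm³ = 734.3 g·m⁻²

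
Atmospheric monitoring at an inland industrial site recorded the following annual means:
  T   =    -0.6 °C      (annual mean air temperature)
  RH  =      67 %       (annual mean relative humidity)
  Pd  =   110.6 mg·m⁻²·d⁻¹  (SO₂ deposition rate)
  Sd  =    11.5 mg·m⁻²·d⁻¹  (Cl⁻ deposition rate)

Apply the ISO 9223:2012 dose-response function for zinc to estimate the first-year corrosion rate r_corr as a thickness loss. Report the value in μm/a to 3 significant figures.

zinc: T≤10 °C ⇒ hinge +0.038·(-0.6−10) = -0.4028
  SO₂ term: 0.0129·110.6^0.44·exp(0.046·67-0.4028) = 1.491
  Sd branch = 0.0175·Sd^0.57·e^(0.008·RH+0.085·T) = 0.1144 μm/a
  sum: 1.491 + 0.1144 → r_corr = 1.605 μm/a

r_corr = 1.61 μm/a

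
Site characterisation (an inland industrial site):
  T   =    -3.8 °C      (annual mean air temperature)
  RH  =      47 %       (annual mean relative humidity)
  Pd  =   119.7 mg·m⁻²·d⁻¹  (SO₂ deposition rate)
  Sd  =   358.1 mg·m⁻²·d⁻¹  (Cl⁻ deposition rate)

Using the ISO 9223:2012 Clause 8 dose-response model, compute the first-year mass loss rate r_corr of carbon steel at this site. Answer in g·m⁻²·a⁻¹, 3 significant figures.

r_corr = 178 g·m⁻²·a⁻¹

carbon steel: T≤10 °C ⇒ hinge +0.150·(-3.8−10) = -2.0700
  SO₂ term: 1.77·119.7^0.52·exp(0.02·47-2.0700) = 6.884
  Sd branch = 0.102·Sd^0.62·e^(0.033·RH+0.04·T) = 15.84 μm/a
  sum: 6.884 + 15.84 → r_corr = 22.72 μm/a
Convert to mass loss: 22.72 μm/a × 7.85 g/cm³ = 178.4 g·m⁻²·a⁻¹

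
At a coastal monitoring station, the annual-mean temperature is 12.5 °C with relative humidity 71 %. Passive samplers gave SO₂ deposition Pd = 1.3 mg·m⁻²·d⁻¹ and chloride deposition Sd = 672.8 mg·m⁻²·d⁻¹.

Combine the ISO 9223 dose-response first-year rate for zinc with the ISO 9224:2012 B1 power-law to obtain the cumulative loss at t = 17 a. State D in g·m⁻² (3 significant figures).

zinc: f(T) = -0.071·(T−10) [T>10 °C] = -0.1775
  sulphur-dioxide contribution → 0.3177 μm/a
  chloride contribution → 3.656 μm/a
  ⇒ r_corr(zinc) = 3.974 μm/a
Long-term exponent b (ISO 9224 Table 2, B1) = 0.813
  D(17) = 3.974 × 17^0.813 = 3.974 × 10.01 = 39.77 μm
  Mass loss = 39.77 μm × 7.14 g/cm³ = 284 g·m⁻²

D(17) = 284 g·m⁻²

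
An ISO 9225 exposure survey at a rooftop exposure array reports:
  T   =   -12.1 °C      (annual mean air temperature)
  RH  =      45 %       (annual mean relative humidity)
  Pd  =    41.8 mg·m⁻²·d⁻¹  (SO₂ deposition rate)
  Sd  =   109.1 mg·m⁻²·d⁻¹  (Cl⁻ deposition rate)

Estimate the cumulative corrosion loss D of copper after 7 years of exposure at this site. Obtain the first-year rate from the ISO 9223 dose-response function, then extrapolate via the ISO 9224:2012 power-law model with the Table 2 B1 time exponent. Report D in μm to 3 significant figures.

D(7) = 0.417 μm

copper: T≤10 °C ⇒ hinge +0.126·(-12.1−10) = -2.7846
  sulphur-dioxide contribution → 0.01229 μm/a
  chloride contribution → 0.1016 μm/a
  total first-year rate 0.1139 μm/a
Long-term exponent b (ISO 9224 Table 2, B1) = 0.667
  D(7) = 0.1139 × 7^0.667 = 0.1139 × 3.662 = 0.4171 μm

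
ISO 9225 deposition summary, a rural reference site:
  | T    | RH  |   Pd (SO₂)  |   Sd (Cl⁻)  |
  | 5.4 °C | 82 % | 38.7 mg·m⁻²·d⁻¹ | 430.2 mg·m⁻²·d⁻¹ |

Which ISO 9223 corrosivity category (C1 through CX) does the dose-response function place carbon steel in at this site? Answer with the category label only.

carbon steel: T≤10 °C ⇒ hinge +0.150·(5.4−10) = -0.6900
  sulphur-dioxide contribution → 30.63 μm/a
  chloride contribution → 81.37 μm/a
  ⇒ r_corr(carbon steel) = 112 μm/a
ISO 9223 Table 2 (carbon steel): 80 < 112 ≤ 200 μm/a ⇒ C5

C5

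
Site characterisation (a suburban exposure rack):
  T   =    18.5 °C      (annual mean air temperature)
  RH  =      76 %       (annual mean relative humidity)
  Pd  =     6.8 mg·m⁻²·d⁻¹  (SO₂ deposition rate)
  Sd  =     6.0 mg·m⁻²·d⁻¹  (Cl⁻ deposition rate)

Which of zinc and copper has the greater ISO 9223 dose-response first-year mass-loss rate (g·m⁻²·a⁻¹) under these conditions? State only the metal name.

copper

zinc: f(T) = -0.071·(T−10) [T>10 °C] = -0.6035
  SO₂ term: 0.0129·6.8^0.44·exp(0.046·76-0.6035) = 0.5409
  Cl⁻ term: 0.0175·6.0^0.57·exp(0.008·76+0.085·18.5) = 0.4301
  sum: 0.5409 + 0.4301 → r_corr = 0.971 μm/a
  mass loss = 0.971 μm/a × 7.14 g/cm³ = 6.933 g·m⁻²·a⁻¹
copper: temperature factor f = -0.080·(8.5) = -0.6800
  Pd branch = 0.0053·Pd^0.26·e^(0.059·RH+f) = 0.3915 μm/a
  Cl⁻ term: 0.01025·6.0^0.27·exp(0.036·76+0.049·18.5) = 0.635
  sum: 0.3915 + 0.635 → r_corr = 1.027 μm/a
  mass loss = 1.027 μm/a × 8.96 g/cm³ = 9.197 g·m⁻²·a⁻¹
Ordering by g·m⁻²·a⁻¹: copper (9.2) > zinc (6.93)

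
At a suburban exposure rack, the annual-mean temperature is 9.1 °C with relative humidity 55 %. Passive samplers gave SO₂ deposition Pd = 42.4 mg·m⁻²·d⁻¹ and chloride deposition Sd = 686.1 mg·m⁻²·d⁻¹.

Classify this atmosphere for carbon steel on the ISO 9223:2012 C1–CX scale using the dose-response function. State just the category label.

C5

carbon steel: T≤10 °C ⇒ hinge +0.150·(9.1−10) = -0.1350
  SO₂ term: 1.77·42.4^0.52·exp(0.02·55-0.1350) = 32.61
  Cl⁻ term: 0.102·686.1^0.62·exp(0.033·55+0.04·9.1) = 51.7
  sum: 32.61 + 51.7 → r_corr = 84.31 μm/a
84.3 μm/a falls in (80, 200] for carbon steel → category C5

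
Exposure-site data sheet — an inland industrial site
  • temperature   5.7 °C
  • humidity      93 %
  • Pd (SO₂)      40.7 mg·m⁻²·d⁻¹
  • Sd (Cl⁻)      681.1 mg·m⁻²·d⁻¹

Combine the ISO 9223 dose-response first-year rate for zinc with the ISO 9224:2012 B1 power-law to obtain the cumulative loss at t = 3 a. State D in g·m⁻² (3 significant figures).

zinc: T≤10 °C ⇒ hinge +0.038·(5.7−10) = -0.1634
  sulphur-dioxide contribution → 4.034 μm/a
  chloride contribution → 2.463 μm/a
  ⇒ r_corr(zinc) = 6.497 μm/a
Long-term exponent b (ISO 9224 Table 2, B1) = 0.813
  D(3) = 6.497 × 3^0.813 = 6.497 × 2.443 = 15.87 μm
  Mass loss = 15.87 μm × 7.14 g/cm³ = 113.3 g·m⁻²

D(3) = 113 g·m⁻²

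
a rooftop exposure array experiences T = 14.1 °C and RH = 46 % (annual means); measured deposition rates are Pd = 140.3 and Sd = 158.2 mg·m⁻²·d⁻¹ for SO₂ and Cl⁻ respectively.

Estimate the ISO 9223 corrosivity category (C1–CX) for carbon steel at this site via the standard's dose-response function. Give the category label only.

carbon steel: temperature factor f = -0.054·(4.1) = -0.2214
  sulphur-dioxide contribution → 46.54 μm/a
  chloride contribution → 18.89 μm/a
  total first-year rate 65.43 μm/a
Category bounds: 50…80 μm/a bracket r_corr ⇒ C4

C4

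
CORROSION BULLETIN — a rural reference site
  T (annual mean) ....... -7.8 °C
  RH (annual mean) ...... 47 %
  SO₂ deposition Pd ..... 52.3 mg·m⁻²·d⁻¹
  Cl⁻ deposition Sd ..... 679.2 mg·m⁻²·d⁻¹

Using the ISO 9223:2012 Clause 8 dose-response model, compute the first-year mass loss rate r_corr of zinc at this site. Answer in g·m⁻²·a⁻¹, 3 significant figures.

r_corr = 6.18 g·m⁻²·a⁻¹

zinc: f(T) = +0.038·(T−10) [T≤10 °C] = -0.6764
  Pd branch = 0.0129·Pd^0.44·e^(0.046·RH+f) = 0.325 μm/a
  Sd branch = 0.0175·Sd^0.57·e^(0.008·RH+0.085·T) = 0.5403 μm/a
  r_corr = 0.325 + 0.5403 = 0.8653 μm/a
Convert to mass loss: 0.8653 μm/a × 7.14 g/cm³ = 6.178 g·m⁻²·a⁻¹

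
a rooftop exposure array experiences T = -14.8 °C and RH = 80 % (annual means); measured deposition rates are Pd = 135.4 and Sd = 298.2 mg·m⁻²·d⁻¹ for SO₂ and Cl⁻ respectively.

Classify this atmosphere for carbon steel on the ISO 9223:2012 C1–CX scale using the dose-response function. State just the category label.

C3

carbon steel: temperature factor f = +0.150·(-24.8) = -3.7200
  sulphur-dioxide contribution → 2.727 μm/a
  chloride contribution → 27.05 μm/a
  total first-year rate 29.78 μm/a
29.8 μm/a falls in (25, 50] for carbon steel → category C3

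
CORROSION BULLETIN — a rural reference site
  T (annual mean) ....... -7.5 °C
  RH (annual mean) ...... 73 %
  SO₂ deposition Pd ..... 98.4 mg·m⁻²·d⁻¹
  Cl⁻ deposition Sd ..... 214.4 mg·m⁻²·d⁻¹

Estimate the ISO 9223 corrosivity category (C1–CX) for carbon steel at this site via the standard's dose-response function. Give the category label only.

C3

carbon steel: T≤10 °C ⇒ hinge +0.150·(-7.5−10) = -2.6250
  SO₂ term: 1.77·98.4^0.52·exp(0.02·73-2.6250) = 6.003
  Cl⁻ term: 0.102·214.4^0.62·exp(0.033·73+0.04·-7.5) = 23.44
  r_corr = 6.003 + 23.44 = 29.44 μm/a
Category bounds: 25…50 μm/a bracket r_corr ⇒ C3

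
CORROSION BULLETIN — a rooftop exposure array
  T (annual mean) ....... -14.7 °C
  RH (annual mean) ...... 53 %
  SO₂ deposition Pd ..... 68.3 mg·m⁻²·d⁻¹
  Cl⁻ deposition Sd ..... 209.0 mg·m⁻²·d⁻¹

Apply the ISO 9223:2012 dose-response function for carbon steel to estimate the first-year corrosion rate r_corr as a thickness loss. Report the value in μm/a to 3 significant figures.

r_corr = 10.1 μm/a

carbon steel: f(T) = +0.150·(T−10) [T≤10 °C] = -3.7050
  Pd branch = 1.77·Pd^0.52·e^(0.02·RH+f) = 1.13 μm/a
  Cl⁻ term: 0.102·209.0^0.62·exp(0.033·53+0.04·-14.7) = 8.939
  r_corr = 1.13 + 8.939 = 10.07 μm/a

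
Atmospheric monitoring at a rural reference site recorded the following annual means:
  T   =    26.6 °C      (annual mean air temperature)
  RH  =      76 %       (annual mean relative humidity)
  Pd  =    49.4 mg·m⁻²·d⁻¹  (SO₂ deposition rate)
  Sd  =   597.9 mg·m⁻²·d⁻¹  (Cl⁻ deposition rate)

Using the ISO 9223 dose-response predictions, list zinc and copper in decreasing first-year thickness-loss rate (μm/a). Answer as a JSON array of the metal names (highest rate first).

["zinc", "copper"]

zinc: f(T) = -0.071·(T−10) [T>10 °C] = -1.1786
  sulphur-dioxide contribution → 0.7282 μm/a
  chloride contribution → 11.8 μm/a
  total first-year rate 12.52 μm/a
copper: T>10 °C ⇒ hinge -0.080·(26.6−10) = -1.3280
  sulphur-dioxide contribution → 0.343 μm/a
  chloride contribution → 3.271 μm/a
  ⇒ r_corr(copper) = 3.614 μm/a
Ordering by μm/a: zinc (12.5) > copper (3.61)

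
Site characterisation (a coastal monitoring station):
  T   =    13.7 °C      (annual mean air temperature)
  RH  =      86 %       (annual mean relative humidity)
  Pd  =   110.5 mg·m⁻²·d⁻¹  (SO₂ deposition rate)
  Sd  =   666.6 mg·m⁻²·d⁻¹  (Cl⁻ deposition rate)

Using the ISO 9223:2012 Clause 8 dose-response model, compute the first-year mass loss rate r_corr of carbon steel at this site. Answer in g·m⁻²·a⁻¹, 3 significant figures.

r_corr = 2.07e+03 g·m⁻²·a⁻¹

carbon steel: temperature factor f = -0.054·(3.7) = -0.1998
  SO₂ term: 1.77·110.5^0.52·exp(0.02·86-0.1998) = 93.48
  Cl⁻ term: 0.102·666.6^0.62·exp(0.033·86+0.04·13.7) = 169.8
  sum: 93.48 + 169.8 → r_corr = 263.3 μm/a
Convert to mass loss: 263.3 μm/a × 7.85 g/cm³ = 2067 g·m⁻²·a⁻¹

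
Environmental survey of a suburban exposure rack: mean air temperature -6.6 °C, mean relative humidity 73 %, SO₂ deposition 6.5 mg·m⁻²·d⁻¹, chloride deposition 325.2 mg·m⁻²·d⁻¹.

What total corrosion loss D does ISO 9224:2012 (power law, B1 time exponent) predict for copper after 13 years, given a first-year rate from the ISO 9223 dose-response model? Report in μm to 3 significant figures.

copper: f(T) = +0.126·(T−10) [T≤10 °C] = -2.0916
  SO₂ term: 0.0053·6.5^0.26·exp(0.059·73-2.0916) = 0.07903
  Sd branch = 0.01025·Sd^0.27·e^(0.036·RH+0.049·T) = 0.4896 μm/a
  r_corr = 0.07903 + 0.4896 = 0.5687 μm/a
Long-term exponent b (ISO 9224 Table 2, B1) = 0.667
  D(13) = 0.5687 × 13^0.667 = 0.5687 × 5.534 = 3.147 μm

D(13) = 3.15 μm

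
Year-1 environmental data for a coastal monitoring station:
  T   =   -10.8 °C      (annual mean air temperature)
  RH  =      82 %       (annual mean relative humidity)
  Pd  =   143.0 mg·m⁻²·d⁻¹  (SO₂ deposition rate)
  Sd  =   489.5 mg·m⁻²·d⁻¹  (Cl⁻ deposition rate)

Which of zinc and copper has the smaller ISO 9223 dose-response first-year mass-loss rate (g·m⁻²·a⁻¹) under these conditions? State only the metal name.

zinc: f(T) = +0.038·(T−10) [T≤10 °C] = -0.7904
  Pd branch = 0.0129·Pd^0.44·e^(0.046·RH+f) = 2.259 μm/a
  Cl⁻ term: 0.0175·489.5^0.57·exp(0.008·82+0.085·-10.8) = 0.4596
  sum: 2.259 + 0.4596 → r_corr = 2.718 μm/a
  mass loss = 2.718 μm/a × 7.14 g/cm³ = 19.41 g·m⁻²·a⁻¹
copper: temperature factor f = +0.126·(-20.8) = -2.6208
  SO₂ term: 0.0053·143.0^0.26·exp(0.059·82-2.6208) = 0.1768
  Cl⁻ term: 0.01025·489.5^0.27·exp(0.036·82+0.049·-10.8) = 0.6154
  r_corr = 0.1768 + 0.6154 = 0.7923 μm/a
  mass loss = 0.7923 μm/a × 8.96 g/cm³ = 7.099 g·m⁻²·a⁻¹
Ordering by g·m⁻²·a⁻¹: zinc (19.4) > copper (7.1)

copper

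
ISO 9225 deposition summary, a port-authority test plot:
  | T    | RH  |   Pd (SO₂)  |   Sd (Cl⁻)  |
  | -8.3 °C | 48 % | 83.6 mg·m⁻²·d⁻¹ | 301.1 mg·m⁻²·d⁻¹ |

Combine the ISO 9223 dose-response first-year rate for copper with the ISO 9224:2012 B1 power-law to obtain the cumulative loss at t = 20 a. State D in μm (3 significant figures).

D(20) = 1.53 μm

copper: f(T) = +0.126·(T−10) [T≤10 °C] = -2.3058
  SO₂ term: 0.0053·83.6^0.26·exp(0.059·48-2.3058) = 0.02835
  Sd branch = 0.01025·Sd^0.27·e^(0.036·RH+0.049·T) = 0.1794 μm/a
  r_corr = 0.02835 + 0.1794 = 0.2077 μm/a
ISO 9224: D(t) = r_corr · t^b with b = 0.667 (copper, B1)
  D(20) = 0.2077 × 20^0.667 = 0.2077 × 7.375 = 1.532 μm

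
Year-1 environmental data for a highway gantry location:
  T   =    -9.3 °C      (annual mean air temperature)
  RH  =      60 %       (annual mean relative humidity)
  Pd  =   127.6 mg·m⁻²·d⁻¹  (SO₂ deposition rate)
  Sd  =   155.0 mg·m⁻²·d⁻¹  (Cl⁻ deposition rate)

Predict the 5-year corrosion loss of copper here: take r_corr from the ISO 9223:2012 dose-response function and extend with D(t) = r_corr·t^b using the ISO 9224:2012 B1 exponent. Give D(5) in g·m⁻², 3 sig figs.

D(5) = 7.25 g·m⁻²

copper: temperature factor f = +0.126·(-19.3) = -2.4318
  SO₂ term: 0.0053·127.6^0.26·exp(0.059·60-2.4318) = 0.05663
  Sd branch = 0.01025·Sd^0.27·e^(0.036·RH+0.049·T) = 0.2199 μm/a
  r_corr = 0.05663 + 0.2199 = 0.2766 μm/a
Long-term exponent b (ISO 9224 Table 2, B1) = 0.667
  D(5) = 0.2766 × 5^0.667 = 0.2766 × 2.926 = 0.8091 μm
  Mass loss = 0.8091 μm × 8.96 g/cm³ = 7.25 g·m⁻²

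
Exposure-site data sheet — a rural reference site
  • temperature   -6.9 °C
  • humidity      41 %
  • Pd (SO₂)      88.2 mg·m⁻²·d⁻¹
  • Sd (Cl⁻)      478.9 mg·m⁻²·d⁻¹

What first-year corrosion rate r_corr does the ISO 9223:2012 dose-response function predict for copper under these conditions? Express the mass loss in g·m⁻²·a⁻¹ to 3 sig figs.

r_corr = 1.72 g·m⁻²·a⁻¹

copper: T≤10 °C ⇒ hinge +0.126·(-6.9−10) = -2.1294
  sulphur-dioxide contribution → 0.02269 μm/a
  chloride contribution → 0.1693 μm/a
  total first-year rate 0.192 μm/a
Convert to mass loss: 0.192 μm/a × 8.96 g/cm³ = 1.72 g·m⁻²·a⁻¹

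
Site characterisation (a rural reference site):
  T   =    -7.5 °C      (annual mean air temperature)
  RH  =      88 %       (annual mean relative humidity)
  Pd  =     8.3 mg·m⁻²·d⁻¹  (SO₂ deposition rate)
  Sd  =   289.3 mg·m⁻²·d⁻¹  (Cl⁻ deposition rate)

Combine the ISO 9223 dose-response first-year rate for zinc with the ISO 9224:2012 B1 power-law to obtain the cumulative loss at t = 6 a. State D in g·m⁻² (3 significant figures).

D(6) = 44.0 g·m⁻²

zinc: f(T) = +0.038·(T−10) [T≤10 °C] = -0.6650
  SO₂ term: 0.0129·8.3^0.44·exp(0.046·88-0.6650) = 0.9643
  Cl⁻ term: 0.0175·289.3^0.57·exp(0.008·88+0.085·-7.5) = 0.473
  r_corr = 0.9643 + 0.473 = 1.437 μm/a
Power-law: D(6) = r_corr · 6^0.813
  D(6) = 1.437 × 6^0.813 = 1.437 × 4.292 = 6.169 μm
  Mass loss = 6.169 μm × 7.14 g/cm³ = 44.04 g·m⁻²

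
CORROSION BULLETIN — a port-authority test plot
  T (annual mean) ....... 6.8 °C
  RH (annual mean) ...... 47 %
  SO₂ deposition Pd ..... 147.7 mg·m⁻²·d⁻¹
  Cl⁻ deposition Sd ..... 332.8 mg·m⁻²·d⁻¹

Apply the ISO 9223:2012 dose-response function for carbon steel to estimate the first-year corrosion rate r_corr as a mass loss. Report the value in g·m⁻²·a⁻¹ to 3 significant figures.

r_corr = 477 g·m⁻²·a⁻¹

carbon steel: T≤10 °C ⇒ hinge +0.150·(6.8−10) = -0.4800
  sulphur-dioxide contribution → 37.66 μm/a
  chloride contribution → 23.12 μm/a
  ⇒ r_corr(carbon steel) = 60.78 μm/a
Convert to mass loss: 60.78 μm/a × 7.85 g/cm³ = 477.1 g·m⁻²·a⁻¹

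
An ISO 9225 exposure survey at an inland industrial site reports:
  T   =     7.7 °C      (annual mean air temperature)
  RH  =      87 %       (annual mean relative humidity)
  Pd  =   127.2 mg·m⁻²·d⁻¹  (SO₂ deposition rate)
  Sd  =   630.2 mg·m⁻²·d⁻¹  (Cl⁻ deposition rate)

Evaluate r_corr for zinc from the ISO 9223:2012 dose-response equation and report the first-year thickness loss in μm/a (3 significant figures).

zinc: temperature factor f = +0.038·(-2.3) = -0.0874
  SO₂ term: 0.0129·127.2^0.44·exp(0.046·87-0.0874) = 5.453
  Sd branch = 0.0175·Sd^0.57·e^(0.008·RH+0.085·T) = 2.662 μm/a
  r_corr = 5.453 + 2.662 = 8.116 μm/a

r_corr = 8.12 μm/a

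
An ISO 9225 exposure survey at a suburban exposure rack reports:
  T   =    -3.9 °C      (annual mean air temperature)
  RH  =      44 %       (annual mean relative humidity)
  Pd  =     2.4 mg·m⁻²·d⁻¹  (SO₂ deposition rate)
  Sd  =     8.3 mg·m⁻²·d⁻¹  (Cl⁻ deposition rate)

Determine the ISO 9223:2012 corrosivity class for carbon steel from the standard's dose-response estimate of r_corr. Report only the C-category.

carbon steel: f(T) = +0.150·(T−10) [T≤10 °C] = -2.0850
  sulphur-dioxide contribution → 0.8363 μm/a
  chloride contribution → 1.384 μm/a
  total first-year rate 2.221 μm/a
2.22 μm/a falls in (1.3, 25] for carbon steel → category C2

C2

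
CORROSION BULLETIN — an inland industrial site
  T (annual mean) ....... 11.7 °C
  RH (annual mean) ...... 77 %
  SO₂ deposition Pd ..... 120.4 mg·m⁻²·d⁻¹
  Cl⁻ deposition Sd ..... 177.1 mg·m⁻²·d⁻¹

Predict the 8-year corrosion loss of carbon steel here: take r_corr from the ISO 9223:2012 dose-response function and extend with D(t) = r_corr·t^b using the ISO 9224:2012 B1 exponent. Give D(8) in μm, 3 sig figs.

carbon steel: temperature factor f = -0.054·(1.7) = -0.0918
  Pd branch = 1.77·Pd^0.52·e^(0.02·RH+f) = 90.96 μm/a
  Cl⁻ term: 0.102·177.1^0.62·exp(0.033·77+0.04·11.7) = 51.2
  r_corr = 90.96 + 51.2 = 142.2 μm/a
Long-term exponent b (ISO 9224 Table 2, B1) = 0.523
  D(8) = 142.2 × 8^0.523 = 142.2 × 2.967 = 421.8 μm

D(8) = 422 μm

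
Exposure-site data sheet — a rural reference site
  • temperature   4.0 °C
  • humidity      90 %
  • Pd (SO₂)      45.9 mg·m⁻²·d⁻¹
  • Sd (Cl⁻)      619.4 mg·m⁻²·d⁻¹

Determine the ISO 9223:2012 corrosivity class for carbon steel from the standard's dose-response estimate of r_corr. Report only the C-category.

C5

carbon steel: T≤10 °C ⇒ hinge +0.150·(4.0−10) = -0.9000
  sulphur-dioxide contribution → 31.84 μm/a
  chloride contribution → 125.6 μm/a
  ⇒ r_corr(carbon steel) = 157.4 μm/a
ISO 9223 Table 2 (carbon steel): 80 < 157 ≤ 200 μm/a ⇒ C5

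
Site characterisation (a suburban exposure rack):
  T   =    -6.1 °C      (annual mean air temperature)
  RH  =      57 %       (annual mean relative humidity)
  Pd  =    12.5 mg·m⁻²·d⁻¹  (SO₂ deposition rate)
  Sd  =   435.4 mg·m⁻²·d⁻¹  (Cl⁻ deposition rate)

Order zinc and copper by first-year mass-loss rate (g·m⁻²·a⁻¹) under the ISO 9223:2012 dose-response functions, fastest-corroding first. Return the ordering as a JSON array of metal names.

zinc: temperature factor f = +0.038·(-16.1) = -0.6118
  SO₂ term: 0.0129·12.5^0.44·exp(0.046·57-0.6118) = 0.2926
  Cl⁻ term: 0.0175·435.4^0.57·exp(0.008·57+0.085·-6.1) = 0.5249
  r_corr = 0.2926 + 0.5249 = 0.8175 μm/a
  mass loss = 0.8175 μm/a × 7.14 g/cm³ = 5.837 g·m⁻²·a⁻¹
copper: f(T) = +0.126·(T−10) [T≤10 °C] = -2.0286
  SO₂ term: 0.0053·12.5^0.26·exp(0.059·57-2.0286) = 0.03881
  Sd branch = 0.01025·Sd^0.27·e^(0.036·RH+0.049·T) = 0.3052 μm/a
  sum: 0.03881 + 0.3052 → r_corr = 0.344 μm/a
  mass loss = 0.344 μm/a × 8.96 g/cm³ = 3.082 g·m⁻²·a⁻¹
Ordering by g·m⁻²·a⁻¹: zinc (5.84) > copper (3.08)

["zinc", "copper"]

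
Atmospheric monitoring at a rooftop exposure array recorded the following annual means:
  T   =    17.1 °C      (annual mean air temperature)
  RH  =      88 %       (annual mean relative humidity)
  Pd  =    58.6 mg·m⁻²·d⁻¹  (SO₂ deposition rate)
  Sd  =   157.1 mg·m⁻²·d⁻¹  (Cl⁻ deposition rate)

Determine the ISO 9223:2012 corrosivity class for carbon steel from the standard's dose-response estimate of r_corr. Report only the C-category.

C5

carbon steel: temperature factor f = -0.054·(7.1) = -0.3834
  SO₂ term: 1.77·58.6^0.52·exp(0.02·88-0.3834) = 58.23
  Cl⁻ term: 0.102·157.1^0.62·exp(0.033·88+0.04·17.1) = 84.82
  r_corr = 58.23 + 84.82 = 143 μm/a
143 μm/a falls in (80, 200] for carbon steel → category C5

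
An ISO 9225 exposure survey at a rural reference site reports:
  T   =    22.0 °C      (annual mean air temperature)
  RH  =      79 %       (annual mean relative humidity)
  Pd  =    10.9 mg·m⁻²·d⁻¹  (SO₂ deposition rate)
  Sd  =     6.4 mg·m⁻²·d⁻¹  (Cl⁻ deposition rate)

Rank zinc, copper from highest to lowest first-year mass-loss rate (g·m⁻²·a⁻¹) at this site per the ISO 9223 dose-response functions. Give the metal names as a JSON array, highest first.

["copper", "zinc"]

zinc: temperature factor f = -0.071·(12.0) = -0.8520
  SO₂ term: 0.0129·10.9^0.44·exp(0.046·79-0.8520) = 0.596
  Sd branch = 0.0175·Sd^0.57·e^(0.008·RH+0.085·T) = 0.6154 μm/a
  sum: 0.596 + 0.6154 → r_corr = 1.211 μm/a
  mass loss = 1.211 μm/a × 7.14 g/cm³ = 8.65 g·m⁻²·a⁻¹
copper: T>10 °C ⇒ hinge -0.080·(22.0−10) = -0.9600
  Pd branch = 0.0053·Pd^0.26·e^(0.059·RH+f) = 0.3993 μm/a
  Cl⁻ term: 0.01025·6.4^0.27·exp(0.036·79+0.049·22.0) = 0.8545
  r_corr = 0.3993 + 0.8545 = 1.254 μm/a
  mass loss = 1.254 μm/a × 8.96 g/cm³ = 11.23 g·m⁻²·a⁻¹
Ordering by g·m⁻²·a⁻¹: copper (11.2) > zinc (8.65)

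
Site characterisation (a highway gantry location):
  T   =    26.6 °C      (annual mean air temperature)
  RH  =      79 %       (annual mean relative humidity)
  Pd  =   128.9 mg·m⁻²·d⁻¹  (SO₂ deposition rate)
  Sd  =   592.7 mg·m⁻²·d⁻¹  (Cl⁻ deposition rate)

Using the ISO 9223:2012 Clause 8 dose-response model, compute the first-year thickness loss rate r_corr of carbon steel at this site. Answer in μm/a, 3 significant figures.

carbon steel: T>10 °C ⇒ hinge -0.054·(26.6−10) = -0.8964
  sulphur-dioxide contribution → 43.87 μm/a
  chloride contribution → 209.9 μm/a
  total first-year rate 253.8 μm/a

r_corr = 254 μm/a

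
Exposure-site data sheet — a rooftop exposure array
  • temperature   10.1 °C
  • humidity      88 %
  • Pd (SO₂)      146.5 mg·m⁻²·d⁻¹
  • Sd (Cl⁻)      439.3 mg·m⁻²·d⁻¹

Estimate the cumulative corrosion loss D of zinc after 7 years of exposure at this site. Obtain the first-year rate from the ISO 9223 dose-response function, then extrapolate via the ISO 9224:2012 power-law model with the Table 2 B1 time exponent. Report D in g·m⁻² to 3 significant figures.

D(7) = 322 g·m⁻²

zinc: temperature factor f = -0.071·(0.1) = -0.0071
  SO₂ term: 0.0129·146.5^0.44·exp(0.046·88-0.0071) = 6.584
  Cl⁻ term: 0.0175·439.3^0.57·exp(0.008·88+0.085·10.1) = 2.679
  sum: 6.584 + 2.679 → r_corr = 9.263 μm/a
Power-law: D(7) = r_corr · 7^0.813
  D(7) = 9.263 × 7^0.813 = 9.263 × 4.865 = 45.06 μm
  Mass loss = 45.06 μm × 7.14 g/cm³ = 321.8 g·m⁻²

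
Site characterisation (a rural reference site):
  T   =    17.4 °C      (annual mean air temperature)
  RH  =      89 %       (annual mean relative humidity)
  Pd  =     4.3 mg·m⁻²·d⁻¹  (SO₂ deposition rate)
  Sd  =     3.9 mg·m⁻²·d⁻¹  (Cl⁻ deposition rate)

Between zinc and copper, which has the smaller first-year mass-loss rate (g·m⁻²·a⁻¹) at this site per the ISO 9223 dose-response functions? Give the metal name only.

zinc

zinc: temperature factor f = -0.071·(7.4) = -0.5254
  SO₂ term: 0.0129·4.3^0.44·exp(0.046·89-0.5254) = 0.8692
  Cl⁻ term: 0.0175·3.9^0.57·exp(0.008·89+0.085·17.4) = 0.34
  r_corr = 0.8692 + 0.34 = 1.209 μm/a
  mass loss = 1.209 μm/a × 7.14 g/cm³ = 8.634 g·m⁻²·a⁻¹
copper: temperature factor f = -0.080·(7.4) = -0.5920
  Pd branch = 0.0053·Pd^0.26·e^(0.059·RH+f) = 0.8173 μm/a
  Sd branch = 0.01025·Sd^0.27·e^(0.036·RH+0.049·T) = 0.8552 μm/a
  sum: 0.8173 + 0.8552 → r_corr = 1.672 μm/a
  mass loss = 1.672 μm/a × 8.96 g/cm³ = 14.99 g·m⁻²·a⁻¹
Ordering by g·m⁻²·a⁻¹: copper (15) > zinc (8.63)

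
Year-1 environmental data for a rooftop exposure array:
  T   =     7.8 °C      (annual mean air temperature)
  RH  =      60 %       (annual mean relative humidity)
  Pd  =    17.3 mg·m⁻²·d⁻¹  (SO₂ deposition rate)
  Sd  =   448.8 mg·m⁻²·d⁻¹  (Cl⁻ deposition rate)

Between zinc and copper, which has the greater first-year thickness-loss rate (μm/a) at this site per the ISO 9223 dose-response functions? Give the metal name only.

zinc

zinc: T≤10 °C ⇒ hinge +0.038·(7.8−10) = -0.0836
  SO₂ term: 0.0129·17.3^0.44·exp(0.046·60-0.0836) = 0.6572
  Cl⁻ term: 0.0175·448.8^0.57·exp(0.008·60+0.085·7.8) = 1.783
  r_corr = 0.6572 + 1.783 = 2.44 μm/a
copper: temperature factor f = +0.126·(-2.2) = -0.2772
  SO₂ term: 0.0053·17.3^0.26·exp(0.059·60-0.2772) = 0.2905
  Sd branch = 0.01025·Sd^0.27·e^(0.036·RH+0.049·T) = 0.6774 μm/a
  sum: 0.2905 + 0.6774 → r_corr = 0.9679 μm/a
Ordering by μm/a: zinc (2.44) > copper (0.968)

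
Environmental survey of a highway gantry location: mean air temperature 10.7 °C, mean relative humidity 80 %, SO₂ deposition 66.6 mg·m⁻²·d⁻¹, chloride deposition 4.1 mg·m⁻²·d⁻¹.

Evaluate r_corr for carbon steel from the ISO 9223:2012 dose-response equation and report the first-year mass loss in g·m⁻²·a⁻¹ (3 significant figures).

carbon steel: temperature factor f = -0.054·(0.7) = -0.0378
  sulphur-dioxide contribution → 74.93 μm/a
  chloride contribution → 5.259 μm/a
  total first-year rate 80.19 μm/a
Convert to mass loss: 80.19 μm/a × 7.85 g/cm³ = 629.5 g·m⁻²·a⁻¹

r_corr = 629 g·m⁻²·a⁻¹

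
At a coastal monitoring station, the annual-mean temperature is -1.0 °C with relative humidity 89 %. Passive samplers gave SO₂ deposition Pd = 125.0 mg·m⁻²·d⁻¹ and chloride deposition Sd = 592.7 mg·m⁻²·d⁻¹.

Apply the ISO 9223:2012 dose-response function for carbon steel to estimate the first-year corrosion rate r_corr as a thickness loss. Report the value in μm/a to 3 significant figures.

r_corr = 122 μm/a

carbon steel: temperature factor f = +0.150·(-11.0) = -1.6500
  Pd branch = 1.77·Pd^0.52·e^(0.02·RH+f) = 24.82 μm/a
  Sd branch = 0.102·Sd^0.62·e^(0.033·RH+0.04·T) = 96.81 μm/a
  sum: 24.82 + 96.81 → r_corr = 121.6 μm/a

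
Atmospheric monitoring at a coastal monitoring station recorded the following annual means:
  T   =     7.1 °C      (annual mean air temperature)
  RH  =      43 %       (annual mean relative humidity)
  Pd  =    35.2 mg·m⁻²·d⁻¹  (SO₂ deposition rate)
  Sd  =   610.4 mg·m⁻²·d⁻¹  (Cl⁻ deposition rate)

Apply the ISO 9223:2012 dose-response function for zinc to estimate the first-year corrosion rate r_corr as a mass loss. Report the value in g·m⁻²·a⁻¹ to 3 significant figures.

zinc: f(T) = +0.038·(T−10) [T≤10 °C] = -0.1102
  SO₂ term: 0.0129·35.2^0.44·exp(0.046·43-0.1102) = 0.4002
  Sd branch = 0.0175·Sd^0.57·e^(0.008·RH+0.085·T) = 1.747 μm/a
  r_corr = 0.4002 + 1.747 = 2.147 μm/a
Convert to mass loss: 2.147 μm/a × 7.14 g/cm³ = 15.33 g·m⁻²·a⁻¹

r_corr = 15.3 g·m⁻²·a⁻¹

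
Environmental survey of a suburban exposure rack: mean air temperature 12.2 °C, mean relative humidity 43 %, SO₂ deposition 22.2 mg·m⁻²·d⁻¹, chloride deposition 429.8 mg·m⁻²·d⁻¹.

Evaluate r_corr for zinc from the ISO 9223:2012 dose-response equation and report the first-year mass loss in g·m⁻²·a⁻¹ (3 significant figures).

r_corr = 18.0 g·m⁻²·a⁻¹

zinc: f(T) = -0.071·(T−10) [T>10 °C] = -0.1562
  sulphur-dioxide contribution → 0.312 μm/a
  chloride contribution → 2.207 μm/a
  total first-year rate 2.519 μm/a
Convert to mass loss: 2.519 μm/a × 7.14 g/cm³ = 17.98 g·m⁻²·a⁻¹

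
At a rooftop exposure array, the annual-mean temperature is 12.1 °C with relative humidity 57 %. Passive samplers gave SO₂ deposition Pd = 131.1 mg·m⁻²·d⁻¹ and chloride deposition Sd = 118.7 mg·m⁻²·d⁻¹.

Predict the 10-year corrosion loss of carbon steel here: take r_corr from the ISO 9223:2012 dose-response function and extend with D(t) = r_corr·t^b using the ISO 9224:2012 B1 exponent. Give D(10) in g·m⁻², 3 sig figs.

carbon steel: T>10 °C ⇒ hinge -0.054·(12.1−10) = -0.1134
  SO₂ term: 1.77·131.1^0.52·exp(0.02·57-0.1134) = 62.37
  Sd branch = 0.102·Sd^0.62·e^(0.033·RH+0.04·T) = 20.98 μm/a
  r_corr = 62.37 + 20.98 = 83.35 μm/a
Power-law: D(10) = r_corr · 10^0.523
  D(10) = 83.35 × 10^0.523 = 83.35 × 3.334 = 277.9 μm
  Mass loss = 277.9 μm × 7.85 g/cm³ = 2182 g·m⁻²

D(10) = 2.18e+03 g·m⁻²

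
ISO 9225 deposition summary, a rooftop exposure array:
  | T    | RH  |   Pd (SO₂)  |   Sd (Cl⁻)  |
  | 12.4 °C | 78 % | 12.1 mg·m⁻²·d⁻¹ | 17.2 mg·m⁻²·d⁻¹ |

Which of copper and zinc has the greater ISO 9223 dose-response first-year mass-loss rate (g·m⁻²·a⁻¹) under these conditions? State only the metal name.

copper

copper: T>10 °C ⇒ hinge -0.080·(12.4−10) = -0.1920
  sulphur-dioxide contribution → 0.8338 μm/a
  chloride contribution → 0.6725 μm/a
  ⇒ r_corr(copper) = 1.506 μm/a
  mass loss = 1.506 μm/a × 8.96 g/cm³ = 13.5 g·m⁻²·a⁻¹
zinc: temperature factor f = -0.071·(2.4) = -0.1704
  sulphur-dioxide contribution → 1.178 μm/a
  chloride contribution → 0.4743 μm/a
  ⇒ r_corr(zinc) = 1.653 μm/a
  mass loss = 1.653 μm/a × 7.14 g/cm³ = 11.8 g·m⁻²·a⁻¹
Ordering by g·m⁻²·a⁻¹: copper (13.5) > zinc (11.8)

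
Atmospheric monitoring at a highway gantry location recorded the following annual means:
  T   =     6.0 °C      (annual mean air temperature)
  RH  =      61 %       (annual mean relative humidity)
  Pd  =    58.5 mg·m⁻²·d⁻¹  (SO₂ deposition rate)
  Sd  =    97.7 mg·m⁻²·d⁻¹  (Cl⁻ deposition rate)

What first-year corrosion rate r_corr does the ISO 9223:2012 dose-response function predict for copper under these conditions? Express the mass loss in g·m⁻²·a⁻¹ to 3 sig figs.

r_corr = 6.84 g·m⁻²·a⁻¹

copper: T≤10 °C ⇒ hinge +0.126·(6.0−10) = -0.5040
  sulphur-dioxide contribution → 0.3372 μm/a
  chloride contribution → 0.426 μm/a
  ⇒ r_corr(copper) = 0.7632 μm/a
Convert to mass loss: 0.7632 μm/a × 8.96 g/cm³ = 6.838 g·m⁻²·a⁻¹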